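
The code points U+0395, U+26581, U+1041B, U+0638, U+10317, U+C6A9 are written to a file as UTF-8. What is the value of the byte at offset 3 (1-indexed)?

0xF0

1-indexed offset 3 is 0-indexed offset 2.
U+0395 → 2-byte form CE 95 at offsets 0–1.
U+26581 → 4-byte form F0 A6 96 81 at offsets 2–5.
Offset 2 falls in char 2's range; it's byte 1 of F0 A6 96 81 = 0xF0.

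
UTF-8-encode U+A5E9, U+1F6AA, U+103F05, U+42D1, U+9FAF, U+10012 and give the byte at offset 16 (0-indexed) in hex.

0xAF

U+A5E9 → 3-byte form EA 97 A9 at offsets 0–2.
U+1F6AA → 4-byte form F0 9F 9A AA at offsets 3–6.
U+103F05 → 4-byte form F4 83 BC 85 at offsets 7–10.
U+42D1 → 3-byte form E4 8B 91 at offsets 11–13.
U+9FAF → 3-byte form E9 BE AF at offsets 14–16.
Offset 16 falls in char 5's range; it's byte 3 of E9 BE AF = 0xAF.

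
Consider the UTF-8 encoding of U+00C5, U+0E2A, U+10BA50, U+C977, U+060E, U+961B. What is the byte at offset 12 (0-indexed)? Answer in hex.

U+00C5 → 2-byte form C3 85 at offsets 0–1.
U+0E2A → 3-byte form E0 B8 AA at offsets 2–4.
U+10BA50 → 4-byte form F4 8B A9 90 at offsets 5–8.
U+C977 → 3-byte form EC A5 B7 at offsets 9–11.
U+060E → 2-byte form D8 8E at offsets 12–13.
Offset 12 falls in char 5's range; it's byte 1 of D8 8E = 0xD8.

0xD8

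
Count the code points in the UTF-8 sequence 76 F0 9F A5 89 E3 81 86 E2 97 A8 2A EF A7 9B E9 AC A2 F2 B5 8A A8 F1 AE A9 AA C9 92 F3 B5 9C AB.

Byte at offset 0: 0x76 = 01110110 → 1-byte char (#1). Advance 1.
Byte at offset 1: 0xF0 = 11110000 → 4-byte char (#2). Advance 4.
Byte at offset 5: 0xE3 = 11100011 → 3-byte char (#3). Advance 3.
Byte at offset 8: 0xE2 = 11100010 → 3-byte char (#4). Advance 3.
Byte at offset 11: 0x2A = 00101010 → 1-byte char (#5). Advance 1.
Byte at offset 12: 0xEF = 11101111 → 3-byte char (#6). Advance 3.
Byte at offset 15: 0xE9 = 11101001 → 3-byte char (#7). Advance 3.
Byte at offset 18: 0xF2 = 11110010 → 4-byte char (#8). Advance 4.
Byte at offset 22: 0xF1 = 11110001 → 4-byte char (#9). Advance 4.
Byte at offset 26: 0xC9 = 11001001 → 2-byte char (#10). Advance 2.
Byte at offset 28: 0xF3 = 11110011 → 4-byte char (#11). Advance 4.
Reached end at offset 32 after 11 code points.

11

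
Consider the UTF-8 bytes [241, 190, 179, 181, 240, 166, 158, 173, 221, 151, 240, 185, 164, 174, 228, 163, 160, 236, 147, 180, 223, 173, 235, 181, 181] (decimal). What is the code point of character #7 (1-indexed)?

U+07ED

Offset 0: leading byte 0xF1 = 11110001 → 4-byte char #1 = F1 BE B3 B5.
Offset 4: leading byte 0xF0 = 11110000 → 4-byte char #2 = F0 A6 9E AD.
Offset 8: leading byte 0xDD = 11011101 → 2-byte char #3 = DD 97.
Offset 10: leading byte 0xF0 = 11110000 → 4-byte char #4 = F0 B9 A4 AE.
Offset 14: leading byte 0xE4 = 11100100 → 3-byte char #5 = E4 A3 A0.
Offset 17: leading byte 0xEC = 11101100 → 3-byte char #6 = EC 93 B4.
Offset 20: leading byte 0xDF = 11011111 → 2-byte char #7 = DF AD.
Leading byte 0xDF = 11011111 matches 110xxxxx → 2-byte sequence.
Byte 1: 0xDF = 11011111, payload 11111 (5 bits).
Byte 2: 0xAD = 10101101 (10xxxxxx ✓), payload 101101.
Concatenate: 11111101101 = 0x7ED (11 bits → U+07ED).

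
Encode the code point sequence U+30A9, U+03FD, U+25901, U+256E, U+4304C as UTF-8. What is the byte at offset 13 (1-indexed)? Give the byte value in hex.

1-indexed offset 13 is 0-indexed offset 12.
U+30A9 → 3-byte form E3 82 A9 at offsets 0–2.
U+03FD → 2-byte form CF BD at offsets 3–4.
U+25901 → 4-byte form F0 A5 A4 81 at offsets 5–8.
U+256E → 3-byte form E2 95 AE at offsets 9–11.
U+4304C → 4-byte form F1 83 81 8C at offsets 12–15.
Offset 12 falls in char 5's range; it's byte 1 of F1 83 81 8C = 0xF1.

0xF1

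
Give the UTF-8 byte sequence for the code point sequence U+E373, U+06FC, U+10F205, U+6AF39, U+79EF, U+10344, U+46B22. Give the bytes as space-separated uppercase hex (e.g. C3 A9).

U+E373: 3-byte form → EE 8D B3.
U+06FC: 2-byte form → DB BC.
U+10F205: 4-byte form → F4 8F 88 85.
U+6AF39: 4-byte form → F1 AA BC B9.
U+79EF: 3-byte form → E7 A7 AF.
U+10344: 4-byte form → F0 90 8D 84.
U+46B22: 4-byte form → F1 86 AC A2.
Concatenated (24 bytes): EE 8D B3 DB BC F4 8F 88 85 F1 AA BC B9 E7 A7 AF F0 90 8D 84 F1 86 AC A2.

EE 8D B3 DB BC F4 8F 88 85 F1 AA BC B9 E7 A7 AF F0 90 8D 84 F1 86 AC A2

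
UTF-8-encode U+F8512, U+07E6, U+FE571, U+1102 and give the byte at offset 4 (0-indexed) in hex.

0xDF

U+F8512 → 4-byte form F3 B8 94 92 at offsets 0–3.
U+07E6 → 2-byte form DF A6 at offsets 4–5.
Offset 4 falls in char 2's range; it's byte 1 of DF A6 = 0xDF.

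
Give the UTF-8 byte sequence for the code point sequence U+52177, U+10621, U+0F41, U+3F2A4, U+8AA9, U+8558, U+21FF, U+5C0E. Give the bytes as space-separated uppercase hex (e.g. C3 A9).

F1 92 85 B7 F0 90 98 A1 E0 BD 81 F0 BF 8A A4 E8 AA A9 E8 95 98 E2 87 BF E5 B0 8E

U+52177: 4-byte form → F1 92 85 B7.
U+10621: 4-byte form → F0 90 98 A1.
U+0F41: 3-byte form → E0 BD 81.
U+3F2A4: 4-byte form → F0 BF 8A A4.
U+8AA9: 3-byte form → E8 AA A9.
U+8558: 3-byte form → E8 95 98.
U+21FF: 3-byte form → E2 87 BF.
U+5C0E: 3-byte form → E5 B0 8E.
Concatenated (27 bytes): F1 92 85 B7 F0 90 98 A1 E0 BD 81 F0 BF 8A A4 E8 AA A9 E8 95 98 E2 87 BF E5 B0 8E.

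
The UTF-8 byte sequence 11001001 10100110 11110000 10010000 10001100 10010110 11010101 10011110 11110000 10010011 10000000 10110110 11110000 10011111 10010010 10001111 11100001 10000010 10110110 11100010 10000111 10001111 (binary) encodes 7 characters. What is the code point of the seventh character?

U+21CF

Offset 0: leading byte 0xC9 = 11001001 → 2-byte char #1 = C9 A6.
Offset 2: leading byte 0xF0 = 11110000 → 4-byte char #2 = F0 90 8C 96.
Offset 6: leading byte 0xD5 = 11010101 → 2-byte char #3 = D5 9E.
Offset 8: leading byte 0xF0 = 11110000 → 4-byte char #4 = F0 93 80 B6.
Offset 12: leading byte 0xF0 = 11110000 → 4-byte char #5 = F0 9F 92 8F.
Offset 16: leading byte 0xE1 = 11100001 → 3-byte char #6 = E1 82 B6.
Offset 19: leading byte 0xE2 = 11100010 → 3-byte char #7 = E2 87 8F.
Leading byte 0xE2 = 11100010 matches 1110xxxx → 3-byte sequence.
Byte 1: 0xE2 = 11100010, payload 0010 (4 bits).
Byte 2: 0x87 = 10000111 (10xxxxxx ✓), payload 000111.
Byte 3: 0x8F = 10001111 (10xxxxxx ✓), payload 001111.
Concatenate: 0010000111001111 = 0x21CF (16 bits → U+21CF).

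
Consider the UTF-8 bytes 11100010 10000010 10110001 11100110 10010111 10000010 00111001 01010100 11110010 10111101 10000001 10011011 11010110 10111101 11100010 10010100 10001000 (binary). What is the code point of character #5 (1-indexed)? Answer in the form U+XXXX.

U+BD05B

Offset 0: leading byte 0xE2 = 11100010 → 3-byte char #1 = E2 82 B1.
Offset 3: leading byte 0xE6 = 11100110 → 3-byte char #2 = E6 97 82.
Offset 6: leading byte 0x39 = 00111001 → 1-byte char #3 = 39.
Offset 7: leading byte 0x54 = 01010100 → 1-byte char #4 = 54.
Offset 8: leading byte 0xF2 = 11110010 → 4-byte char #5 = F2 BD 81 9B.
Leading byte 0xF2 = 11110010 matches 11110xxx → 4-byte sequence.
Byte 1: 0xF2 = 11110010, payload 010 (3 bits).
Byte 2: 0xBD = 10111101 (10xxxxxx ✓), payload 111101.
Byte 3: 0x81 = 10000001 (10xxxxxx ✓), payload 000001.
Byte 4: 0x9B = 10011011 (10xxxxxx ✓), payload 011011.
Concatenate: 010111101000001011011 = 0xBD05B (21 bits → U+BD05B).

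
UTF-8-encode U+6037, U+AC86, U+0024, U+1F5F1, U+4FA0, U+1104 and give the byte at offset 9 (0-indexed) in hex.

0x97

U+6037 → 3-byte form E6 80 B7 at offsets 0–2.
U+AC86 → 3-byte form EA B2 86 at offsets 3–5.
U+0024 → 1-byte form 24 at offsets 6–6.
U+1F5F1 → 4-byte form F0 9F 97 B1 at offsets 7–10.
Offset 9 falls in char 4's range; it's byte 3 of F0 9F 97 B1 = 0x97.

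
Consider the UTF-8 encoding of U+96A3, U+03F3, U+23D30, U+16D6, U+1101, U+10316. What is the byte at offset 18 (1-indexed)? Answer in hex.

1-indexed offset 18 is 0-indexed offset 17.
U+96A3 → 3-byte form E9 9A A3 at offsets 0–2.
U+03F3 → 2-byte form CF B3 at offsets 3–4.
U+23D30 → 4-byte form F0 A3 B4 B0 at offsets 5–8.
U+16D6 → 3-byte form E1 9B 96 at offsets 9–11.
U+1101 → 3-byte form E1 84 81 at offsets 12–14.
U+10316 → 4-byte form F0 90 8C 96 at offsets 15–18.
Offset 17 falls in char 6's range; it's byte 3 of F0 90 8C 96 = 0x8C.

0x8C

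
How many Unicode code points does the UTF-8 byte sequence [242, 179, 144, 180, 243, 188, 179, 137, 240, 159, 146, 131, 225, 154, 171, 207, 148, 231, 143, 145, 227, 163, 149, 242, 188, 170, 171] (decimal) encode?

Byte at offset 0: 0xF2 = 11110010 → 4-byte char (#1). Advance 4.
Byte at offset 4: 0xF3 = 11110011 → 4-byte char (#2). Advance 4.
Byte at offset 8: 0xF0 = 11110000 → 4-byte char (#3). Advance 4.
Byte at offset 12: 0xE1 = 11100001 → 3-byte char (#4). Advance 3.
Byte at offset 15: 0xCF = 11001111 → 2-byte char (#5). Advance 2.
Byte at offset 17: 0xE7 = 11100111 → 3-byte char (#6). Advance 3.
Byte at offset 20: 0xE3 = 11100011 → 3-byte char (#7). Advance 3.
Byte at offset 23: 0xF2 = 11110010 → 4-byte char (#8). Advance 4.
Reached end at offset 27 after 8 code points.

8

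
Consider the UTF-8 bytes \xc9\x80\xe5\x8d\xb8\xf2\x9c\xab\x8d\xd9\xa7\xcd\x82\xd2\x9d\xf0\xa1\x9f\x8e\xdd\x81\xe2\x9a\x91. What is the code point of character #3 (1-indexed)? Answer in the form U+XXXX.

U+9CACD

Offset 0: leading byte 0xC9 = 11001001 → 2-byte char #1 = C9 80.
Offset 2: leading byte 0xE5 = 11100101 → 3-byte char #2 = E5 8D B8.
Offset 5: leading byte 0xF2 = 11110010 → 4-byte char #3 = F2 9C AB 8D.
Leading byte 0xF2 = 11110010 matches 11110xxx → 4-byte sequence.
Byte 1: 0xF2 = 11110010, payload 010 (3 bits).
Byte 2: 0x9C = 10011100 (10xxxxxx ✓), payload 011100.
Byte 3: 0xAB = 10101011 (10xxxxxx ✓), payload 101011.
Byte 4: 0x8D = 10001101 (10xxxxxx ✓), payload 001101.
Concatenate: 010011100101011001101 = 0x9CACD (21 bits → U+9CACD).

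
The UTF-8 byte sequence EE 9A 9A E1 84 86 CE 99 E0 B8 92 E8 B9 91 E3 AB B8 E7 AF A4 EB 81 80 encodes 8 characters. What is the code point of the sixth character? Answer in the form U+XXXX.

U+3AF8

Offset 0: leading byte 0xEE = 11101110 → 3-byte char #1 = EE 9A 9A.
Offset 3: leading byte 0xE1 = 11100001 → 3-byte char #2 = E1 84 86.
Offset 6: leading byte 0xCE = 11001110 → 2-byte char #3 = CE 99.
Offset 8: leading byte 0xE0 = 11100000 → 3-byte char #4 = E0 B8 92.
Offset 11: leading byte 0xE8 = 11101000 → 3-byte char #5 = E8 B9 91.
Offset 14: leading byte 0xE3 = 11100011 → 3-byte char #6 = E3 AB B8.
Leading byte 0xE3 = 11100011 matches 1110xxxx → 3-byte sequence.
Byte 1: 0xE3 = 11100011, payload 0011 (4 bits).
Byte 2: 0xAB = 10101011 (10xxxxxx ✓), payload 101011.
Byte 3: 0xB8 = 10111000 (10xxxxxx ✓), payload 111000.
Concatenate: 0011101011111000 = 0x3AF8 (16 bits → U+3AF8).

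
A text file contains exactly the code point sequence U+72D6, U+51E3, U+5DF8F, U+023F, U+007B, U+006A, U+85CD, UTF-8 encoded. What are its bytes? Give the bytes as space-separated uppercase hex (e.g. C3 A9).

U+72D6: 3-byte form → E7 8B 96.
U+51E3: 3-byte form → E5 87 A3.
U+5DF8F: 4-byte form → F1 9D BE 8F.
U+023F: 2-byte form → C8 BF.
U+007B: 1-byte form → 7B.
U+006A: 1-byte form → 6A.
U+85CD: 3-byte form → E8 97 8D.
Concatenated (17 bytes): E7 8B 96 E5 87 A3 F1 9D BE 8F C8 BF 7B 6A E8 97 8D.

E7 8B 96 E5 87 A3 F1 9D BE 8F C8 BF 7B 6A E8 97 8D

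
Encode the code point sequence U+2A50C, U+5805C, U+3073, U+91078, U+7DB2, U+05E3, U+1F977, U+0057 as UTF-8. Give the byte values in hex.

U+2A50C: 4-byte form → F0 AA 94 8C.
U+5805C: 4-byte form → F1 98 81 9C.
U+3073: 3-byte form → E3 81 B3.
U+91078: 4-byte form → F2 91 81 B8.
U+7DB2: 3-byte form → E7 B6 B2.
U+05E3: 2-byte form → D7 A3.
U+1F977: 4-byte form → F0 9F A5 B7.
U+0057: 1-byte form → 57.
Concatenated (25 bytes): F0 AA 94 8C F1 98 81 9C E3 81 B3 F2 91 81 B8 E7 B6 B2 D7 A3 F0 9F A5 B7 57.

F0 AA 94 8C F1 98 81 9C E3 81 B3 F2 91 81 B8 E7 B6 B2 D7 A3 F0 9F A5 B7 57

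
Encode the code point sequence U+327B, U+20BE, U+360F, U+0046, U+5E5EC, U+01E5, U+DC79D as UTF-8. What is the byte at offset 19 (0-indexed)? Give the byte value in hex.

0x9D

U+327B → 3-byte form E3 89 BB at offsets 0–2.
U+20BE → 3-byte form E2 82 BE at offsets 3–5.
U+360F → 3-byte form E3 98 8F at offsets 6–8.
U+0046 → 1-byte form 46 at offsets 9–9.
U+5E5EC → 4-byte form F1 9E 97 AC at offsets 10–13.
U+01E5 → 2-byte form C7 A5 at offsets 14–15.
U+DC79D → 4-byte form F3 9C 9E 9D at offsets 16–19.
Offset 19 falls in char 7's range; it's byte 4 of F3 9C 9E 9D = 0x9D.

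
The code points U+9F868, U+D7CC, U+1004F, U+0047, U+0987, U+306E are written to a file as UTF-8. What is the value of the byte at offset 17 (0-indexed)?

U+9F868 → 4-byte form F2 9F A1 A8 at offsets 0–3.
U+D7CC → 3-byte form ED 9F 8C at offsets 4–6.
U+1004F → 4-byte form F0 90 81 8F at offsets 7–10.
U+0047 → 1-byte form 47 at offsets 11–11.
U+0987 → 3-byte form E0 A6 87 at offsets 12–14.
U+306E → 3-byte form E3 81 AE at offsets 15–17.
Offset 17 falls in char 6's range; it's byte 3 of E3 81 AE = 0xAE.

0xAE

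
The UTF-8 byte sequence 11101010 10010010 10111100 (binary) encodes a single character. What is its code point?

Leading byte 0xEA = 11101010 matches 1110xxxx → 3-byte sequence.
Byte 1: 0xEA = 11101010, payload 1010 (4 bits).
Byte 2: 0x92 = 10010010 (10xxxxxx ✓), payload 010010.
Byte 3: 0xBC = 10111100 (10xxxxxx ✓), payload 111100.
Concatenate: 1010010010111100 = 0xA4BC (16 bits → U+A4BC).

U+A4BC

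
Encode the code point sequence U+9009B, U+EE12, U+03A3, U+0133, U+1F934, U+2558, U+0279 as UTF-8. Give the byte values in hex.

F2 90 82 9B EE B8 92 CE A3 C4 B3 F0 9F A4 B4 E2 95 98 C9 B9

U+9009B: 4-byte form → F2 90 82 9B.
U+EE12: 3-byte form → EE B8 92.
U+03A3: 2-byte form → CE A3.
U+0133: 2-byte form → C4 B3.
U+1F934: 4-byte form → F0 9F A4 B4.
U+2558: 3-byte form → E2 95 98.
U+0279: 2-byte form → C9 B9.
Concatenated (20 bytes): F2 90 82 9B EE B8 92 CE A3 C4 B3 F0 9F A4 B4 E2 95 98 C9 B9.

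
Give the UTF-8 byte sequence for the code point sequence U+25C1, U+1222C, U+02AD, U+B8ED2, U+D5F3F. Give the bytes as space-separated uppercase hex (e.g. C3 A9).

U+25C1: 3-byte form → E2 97 81.
U+1222C: 4-byte form → F0 92 88 AC.
U+02AD: 2-byte form → CA AD.
U+B8ED2: 4-byte form → F2 B8 BB 92.
U+D5F3F: 4-byte form → F3 95 BC BF.
Concatenated (17 bytes): E2 97 81 F0 92 88 AC CA AD F2 B8 BB 92 F3 95 BC BF.

E2 97 81 F0 92 88 AC CA AD F2 B8 BB 92 F3 95 BC BF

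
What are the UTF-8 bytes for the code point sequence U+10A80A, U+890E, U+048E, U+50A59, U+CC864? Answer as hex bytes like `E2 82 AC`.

U+10A80A: 4-byte form → F4 8A A0 8A.
U+890E: 3-byte form → E8 A4 8E.
U+048E: 2-byte form → D2 8E.
U+50A59: 4-byte form → F1 90 A9 99.
U+CC864: 4-byte form → F3 8C A1 A4.
Concatenated (17 bytes): F4 8A A0 8A E8 A4 8E D2 8E F1 90 A9 99 F3 8C A1 A4.

F4 8A A0 8A E8 A4 8E D2 8E F1 90 A9 99 F3 8C A1 A4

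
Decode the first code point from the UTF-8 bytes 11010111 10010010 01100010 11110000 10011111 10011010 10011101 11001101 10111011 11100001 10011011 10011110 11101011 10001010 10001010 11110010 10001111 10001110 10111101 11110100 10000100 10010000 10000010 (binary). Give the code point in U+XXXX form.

U+05D2

Offset 0: leading byte 0xD7 = 11010111 → 2-byte char #1 = D7 92.
Leading byte 0xD7 = 11010111 matches 110xxxxx → 2-byte sequence.
Byte 1: 0xD7 = 11010111, payload 10111 (5 bits).
Byte 2: 0x92 = 10010010 (10xxxxxx ✓), payload 010010.
Concatenate: 10111010010 = 0x5D2 (11 bits → U+05D2).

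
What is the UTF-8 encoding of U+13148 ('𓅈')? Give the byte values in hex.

U+13148 = 0x13148 = 78152 decimal. In range U+10000–U+10FFFF → 4-byte form: 11110xxx 10xxxxxx 10xxxxxx 10xxxxxx.
Binary (21 bits): 000010011000101001000.
Split 3+6+6+6: 000 | 010011 | 000101 | 001000.
Byte 1: 11110000 = 0xF0.
Byte 2: 10010011 = 0x93.
Byte 3: 10000101 = 0x85.
Byte 4: 10001000 = 0x88.

F0 93 85 88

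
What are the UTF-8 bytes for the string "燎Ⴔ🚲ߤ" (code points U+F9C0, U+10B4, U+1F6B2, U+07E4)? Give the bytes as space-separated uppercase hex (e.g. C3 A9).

EF A7 80 E1 82 B4 F0 9F 9A B2 DF A4

U+F9C0: 3-byte form → EF A7 80.
U+10B4: 3-byte form → E1 82 B4.
U+1F6B2: 4-byte form → F0 9F 9A B2.
U+07E4: 2-byte form → DF A4.
Concatenated (12 bytes): EF A7 80 E1 82 B4 F0 9F 9A B2 DF A4.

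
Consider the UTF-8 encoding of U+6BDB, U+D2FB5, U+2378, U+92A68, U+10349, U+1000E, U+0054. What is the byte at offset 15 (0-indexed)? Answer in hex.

U+6BDB → 3-byte form E6 AF 9B at offsets 0–2.
U+D2FB5 → 4-byte form F3 92 BE B5 at offsets 3–6.
U+2378 → 3-byte form E2 8D B8 at offsets 7–9.
U+92A68 → 4-byte form F2 92 A9 A8 at offsets 10–13.
U+10349 → 4-byte form F0 90 8D 89 at offsets 14–17.
Offset 15 falls in char 5's range; it's byte 2 of F0 90 8D 89 = 0x90.

0x90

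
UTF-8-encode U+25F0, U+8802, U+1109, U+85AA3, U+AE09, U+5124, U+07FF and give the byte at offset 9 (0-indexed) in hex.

U+25F0 → 3-byte form E2 97 B0 at offsets 0–2.
U+8802 → 3-byte form E8 A0 82 at offsets 3–5.
U+1109 → 3-byte form E1 84 89 at offsets 6–8.
U+85AA3 → 4-byte form F2 85 AA A3 at offsets 9–12.
Offset 9 falls in char 4's range; it's byte 1 of F2 85 AA A3 = 0xF2.

0xF2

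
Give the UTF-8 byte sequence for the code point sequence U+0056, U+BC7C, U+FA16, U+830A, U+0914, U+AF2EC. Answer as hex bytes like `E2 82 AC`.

56 EB B1 BC EF A8 96 E8 8C 8A E0 A4 94 F2 AF 8B AC

U+0056: 1-byte form → 56.
U+BC7C: 3-byte form → EB B1 BC.
U+FA16: 3-byte form → EF A8 96.
U+830A: 3-byte form → E8 8C 8A.
U+0914: 3-byte form → E0 A4 94.
U+AF2EC: 4-byte form → F2 AF 8B AC.
Concatenated (17 bytes): 56 EB B1 BC EF A8 96 E8 8C 8A E0 A4 94 F2 AF 8B AC.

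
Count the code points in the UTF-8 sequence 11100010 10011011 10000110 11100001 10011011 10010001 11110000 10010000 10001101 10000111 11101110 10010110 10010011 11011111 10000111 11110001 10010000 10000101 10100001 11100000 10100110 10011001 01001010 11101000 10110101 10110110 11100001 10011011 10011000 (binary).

10

Byte at offset 0: 0xE2 = 11100010 → 3-byte char (#1). Advance 3.
Byte at offset 3: 0xE1 = 11100001 → 3-byte char (#2). Advance 3.
Byte at offset 6: 0xF0 = 11110000 → 4-byte char (#3). Advance 4.
Byte at offset 10: 0xEE = 11101110 → 3-byte char (#4). Advance 3.
Byte at offset 13: 0xDF = 11011111 → 2-byte char (#5). Advance 2.
Byte at offset 15: 0xF1 = 11110001 → 4-byte char (#6). Advance 4.
Byte at offset 19: 0xE0 = 11100000 → 3-byte char (#7). Advance 3.
Byte at offset 22: 0x4A = 01001010 → 1-byte char (#8). Advance 1.
Byte at offset 23: 0xE8 = 11101000 → 3-byte char (#9). Advance 3.
Byte at offset 26: 0xE1 = 11100001 → 3-byte char (#10). Advance 3.
Reached end at offset 29 after 10 code points.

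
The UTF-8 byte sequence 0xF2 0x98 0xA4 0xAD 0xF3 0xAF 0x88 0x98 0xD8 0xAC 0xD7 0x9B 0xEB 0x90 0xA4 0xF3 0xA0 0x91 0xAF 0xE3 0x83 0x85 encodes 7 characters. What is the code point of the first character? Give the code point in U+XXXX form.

Offset 0: leading byte 0xF2 = 11110010 → 4-byte char #1 = F2 98 A4 AD.
Leading byte 0xF2 = 11110010 matches 11110xxx → 4-byte sequence.
Byte 1: 0xF2 = 11110010, payload 010 (3 bits).
Byte 2: 0x98 = 10011000 (10xxxxxx ✓), payload 011000.
Byte 3: 0xA4 = 10100100 (10xxxxxx ✓), payload 100100.
Byte 4: 0xAD = 10101101 (10xxxxxx ✓), payload 101101.
Concatenate: 010011000100100101101 = 0x9892D (21 bits → U+9892D).

U+9892D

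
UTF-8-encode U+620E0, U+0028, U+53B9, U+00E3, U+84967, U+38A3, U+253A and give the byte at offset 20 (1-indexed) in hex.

1-indexed offset 20 is 0-indexed offset 19.
U+620E0 → 4-byte form F1 A2 83 A0 at offsets 0–3.
U+0028 → 1-byte form 28 at offsets 4–4.
U+53B9 → 3-byte form E5 8E B9 at offsets 5–7.
U+00E3 → 2-byte form C3 A3 at offsets 8–9.
U+84967 → 4-byte form F2 84 A5 A7 at offsets 10–13.
U+38A3 → 3-byte form E3 A2 A3 at offsets 14–16.
U+253A → 3-byte form E2 94 BA at offsets 17–19.
Offset 19 falls in char 7's range; it's byte 3 of E2 94 BA = 0xBA.

0xBA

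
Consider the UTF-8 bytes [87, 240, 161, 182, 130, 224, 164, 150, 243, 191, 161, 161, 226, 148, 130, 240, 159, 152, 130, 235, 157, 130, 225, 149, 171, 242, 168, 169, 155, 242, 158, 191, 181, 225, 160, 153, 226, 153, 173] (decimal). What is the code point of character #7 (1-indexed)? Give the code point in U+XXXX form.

U+B742

Offset 0: leading byte 0x57 = 01010111 → 1-byte char #1 = 57.
Offset 1: leading byte 0xF0 = 11110000 → 4-byte char #2 = F0 A1 B6 82.
Offset 5: leading byte 0xE0 = 11100000 → 3-byte char #3 = E0 A4 96.
Offset 8: leading byte 0xF3 = 11110011 → 4-byte char #4 = F3 BF A1 A1.
Offset 12: leading byte 0xE2 = 11100010 → 3-byte char #5 = E2 94 82.
Offset 15: leading byte 0xF0 = 11110000 → 4-byte char #6 = F0 9F 98 82.
Offset 19: leading byte 0xEB = 11101011 → 3-byte char #7 = EB 9D 82.
Leading byte 0xEB = 11101011 matches 1110xxxx → 3-byte sequence.
Byte 1: 0xEB = 11101011, payload 1011 (4 bits).
Byte 2: 0x9D = 10011101 (10xxxxxx ✓), payload 011101.
Byte 3: 0x82 = 10000010 (10xxxxxx ✓), payload 000010.
Concatenate: 1011011101000010 = 0xB742 (16 bits → U+B742).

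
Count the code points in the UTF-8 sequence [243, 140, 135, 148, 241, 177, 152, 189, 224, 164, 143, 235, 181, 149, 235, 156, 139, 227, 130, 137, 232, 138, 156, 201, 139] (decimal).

8

Byte at offset 0: 0xF3 = 11110011 → 4-byte char (#1). Advance 4.
Byte at offset 4: 0xF1 = 11110001 → 4-byte char (#2). Advance 4.
Byte at offset 8: 0xE0 = 11100000 → 3-byte char (#3). Advance 3.
Byte at offset 11: 0xEB = 11101011 → 3-byte char (#4). Advance 3.
Byte at offset 14: 0xEB = 11101011 → 3-byte char (#5). Advance 3.
Byte at offset 17: 0xE3 = 11100011 → 3-byte char (#6). Advance 3.
Byte at offset 20: 0xE8 = 11101000 → 3-byte char (#7). Advance 3.
Byte at offset 23: 0xC9 = 11001001 → 2-byte char (#8). Advance 2.
Reached end at offset 25 after 8 code points.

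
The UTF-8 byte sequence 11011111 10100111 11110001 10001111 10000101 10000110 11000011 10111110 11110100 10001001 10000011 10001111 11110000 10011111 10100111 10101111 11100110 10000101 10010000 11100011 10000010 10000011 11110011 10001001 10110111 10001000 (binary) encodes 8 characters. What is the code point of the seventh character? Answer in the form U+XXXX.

Offset 0: leading byte 0xDF = 11011111 → 2-byte char #1 = DF A7.
Offset 2: leading byte 0xF1 = 11110001 → 4-byte char #2 = F1 8F 85 86.
Offset 6: leading byte 0xC3 = 11000011 → 2-byte char #3 = C3 BE.
Offset 8: leading byte 0xF4 = 11110100 → 4-byte char #4 = F4 89 83 8F.
Offset 12: leading byte 0xF0 = 11110000 → 4-byte char #5 = F0 9F A7 AF.
Offset 16: leading byte 0xE6 = 11100110 → 3-byte char #6 = E6 85 90.
Offset 19: leading byte 0xE3 = 11100011 → 3-byte char #7 = E3 82 83.
Leading byte 0xE3 = 11100011 matches 1110xxxx → 3-byte sequence.
Byte 1: 0xE3 = 11100011, payload 0011 (4 bits).
Byte 2: 0x82 = 10000010 (10xxxxxx ✓), payload 000010.
Byte 3: 0x83 = 10000011 (10xxxxxx ✓), payload 000011.
Concatenate: 0011000010000011 = 0x3083 (16 bits → U+3083).

U+3083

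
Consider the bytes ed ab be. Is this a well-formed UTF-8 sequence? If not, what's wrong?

Structurally a 3-byte sequence; payload = 0xDAFE.
But 0xDAFE is in U+D800–U+DFFF, the surrogate range. Surrogates are not Unicode scalar values and are forbidden in UTF-8.

invalid (encodes a surrogate (U+D800–U+DFFF))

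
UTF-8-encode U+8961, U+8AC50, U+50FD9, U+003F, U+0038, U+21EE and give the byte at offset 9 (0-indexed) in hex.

U+8961 → 3-byte form E8 A5 A1 at offsets 0–2.
U+8AC50 → 4-byte form F2 8A B1 90 at offsets 3–6.
U+50FD9 → 4-byte form F1 90 BF 99 at offsets 7–10.
Offset 9 falls in char 3's range; it's byte 3 of F1 90 BF 99 = 0xBF.

0xBF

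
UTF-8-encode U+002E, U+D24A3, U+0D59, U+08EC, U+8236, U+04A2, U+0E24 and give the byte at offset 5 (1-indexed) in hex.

1-indexed offset 5 is 0-indexed offset 4.
U+002E → 1-byte form 2E at offsets 0–0.
U+D24A3 → 4-byte form F3 92 92 A3 at offsets 1–4.
Offset 4 falls in char 2's range; it's byte 4 of F3 92 92 A3 = 0xA3.

0xA3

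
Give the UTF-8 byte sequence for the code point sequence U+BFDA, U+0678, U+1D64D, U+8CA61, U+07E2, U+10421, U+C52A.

U+BFDA: 3-byte form → EB BF 9A.
U+0678: 2-byte form → D9 B8.
U+1D64D: 4-byte form → F0 9D 99 8D.
U+8CA61: 4-byte form → F2 8C A9 A1.
U+07E2: 2-byte form → DF A2.
U+10421: 4-byte form → F0 90 90 A1.
U+C52A: 3-byte form → EC 94 AA.
Concatenated (22 bytes): EB BF 9A D9 B8 F0 9D 99 8D F2 8C A9 A1 DF A2 F0 90 90 A1 EC 94 AA.

EB BF 9A D9 B8 F0 9D 99 8D F2 8C A9 A1 DF A2 F0 90 90 A1 EC 94 AA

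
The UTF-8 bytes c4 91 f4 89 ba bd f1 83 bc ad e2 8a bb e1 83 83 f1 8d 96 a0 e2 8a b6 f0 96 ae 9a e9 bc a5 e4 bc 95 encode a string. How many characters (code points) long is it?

10

Byte at offset 0: 0xC4 = 11000100 → 2-byte char (#1). Advance 2.
Byte at offset 2: 0xF4 = 11110100 → 4-byte char (#2). Advance 4.
Byte at offset 6: 0xF1 = 11110001 → 4-byte char (#3). Advance 4.
Byte at offset 10: 0xE2 = 11100010 → 3-byte char (#4). Advance 3.
Byte at offset 13: 0xE1 = 11100001 → 3-byte char (#5). Advance 3.
Byte at offset 16: 0xF1 = 11110001 → 4-byte char (#6). Advance 4.
Byte at offset 20: 0xE2 = 11100010 → 3-byte char (#7). Advance 3.
Byte at offset 23: 0xF0 = 11110000 → 4-byte char (#8). Advance 4.
Byte at offset 27: 0xE9 = 11101001 → 3-byte char (#9). Advance 3.
Byte at offset 30: 0xE4 = 11100100 → 3-byte char (#10). Advance 3.
Reached end at offset 33 after 10 code points.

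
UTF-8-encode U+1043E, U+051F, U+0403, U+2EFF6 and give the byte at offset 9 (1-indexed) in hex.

0xF0

1-indexed offset 9 is 0-indexed offset 8.
U+1043E → 4-byte form F0 90 90 BE at offsets 0–3.
U+051F → 2-byte form D4 9F at offsets 4–5.
U+0403 → 2-byte form D0 83 at offsets 6–7.
U+2EFF6 → 4-byte form F0 AE BF B6 at offsets 8–11.
Offset 8 falls in char 4's range; it's byte 1 of F0 AE BF B6 = 0xF0.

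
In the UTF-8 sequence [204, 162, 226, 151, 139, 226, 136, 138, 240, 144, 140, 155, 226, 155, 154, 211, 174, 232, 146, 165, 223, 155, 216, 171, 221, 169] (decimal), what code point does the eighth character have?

U+07DB

Offset 0: leading byte 0xCC = 11001100 → 2-byte char #1 = CC A2.
Offset 2: leading byte 0xE2 = 11100010 → 3-byte char #2 = E2 97 8B.
Offset 5: leading byte 0xE2 = 11100010 → 3-byte char #3 = E2 88 8A.
Offset 8: leading byte 0xF0 = 11110000 → 4-byte char #4 = F0 90 8C 9B.
Offset 12: leading byte 0xE2 = 11100010 → 3-byte char #5 = E2 9B 9A.
Offset 15: leading byte 0xD3 = 11010011 → 2-byte char #6 = D3 AE.
Offset 17: leading byte 0xE8 = 11101000 → 3-byte char #7 = E8 92 A5.
Offset 20: leading byte 0xDF = 11011111 → 2-byte char #8 = DF 9B.
Leading byte 0xDF = 11011111 matches 110xxxxx → 2-byte sequence.
Byte 1: 0xDF = 11011111, payload 11111 (5 bits).
Byte 2: 0x9B = 10011011 (10xxxxxx ✓), payload 011011.
Concatenate: 11111011011 = 0x7DB (11 bits → U+07DB).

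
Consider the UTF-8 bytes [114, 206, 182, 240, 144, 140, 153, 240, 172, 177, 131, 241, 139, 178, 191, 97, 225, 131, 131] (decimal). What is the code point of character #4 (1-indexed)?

Offset 0: leading byte 0x72 = 01110010 → 1-byte char #1 = 72.
Offset 1: leading byte 0xCE = 11001110 → 2-byte char #2 = CE B6.
Offset 3: leading byte 0xF0 = 11110000 → 4-byte char #3 = F0 90 8C 99.
Offset 7: leading byte 0xF0 = 11110000 → 4-byte char #4 = F0 AC B1 83.
Leading byte 0xF0 = 11110000 matches 11110xxx → 4-byte sequence.
Byte 1: 0xF0 = 11110000, payload 000 (3 bits).
Byte 2: 0xAC = 10101100 (10xxxxxx ✓), payload 101100.
Byte 3: 0xB1 = 10110001 (10xxxxxx ✓), payload 110001.
Byte 4: 0x83 = 10000011 (10xxxxxx ✓), payload 000011.
Concatenate: 000101100110001000011 = 0x2CC43 (21 bits → U+2CC43).

U+2CC43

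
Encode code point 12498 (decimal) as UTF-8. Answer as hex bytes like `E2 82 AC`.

U+30D2 = 0x30D2 = 12498 decimal. In range U+0800–U+FFFF → 3-byte form: 1110xxxx 10xxxxxx 10xxxxxx.
Binary (16 bits): 0011000011010010.
Split 4+6+6: 0011 | 000011 | 010010.
Byte 1: 11100011 = 0xE3.
Byte 2: 10000011 = 0x83.
Byte 3: 10010010 = 0x92.

E3 83 92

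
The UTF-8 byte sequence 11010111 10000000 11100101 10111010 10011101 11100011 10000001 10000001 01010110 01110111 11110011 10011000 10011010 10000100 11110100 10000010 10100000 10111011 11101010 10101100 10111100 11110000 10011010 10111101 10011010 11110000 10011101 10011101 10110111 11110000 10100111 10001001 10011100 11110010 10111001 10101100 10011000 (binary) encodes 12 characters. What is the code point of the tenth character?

U+1D777

Offset 0: leading byte 0xD7 = 11010111 → 2-byte char #1 = D7 80.
Offset 2: leading byte 0xE5 = 11100101 → 3-byte char #2 = E5 BA 9D.
Offset 5: leading byte 0xE3 = 11100011 → 3-byte char #3 = E3 81 81.
Offset 8: leading byte 0x56 = 01010110 → 1-byte char #4 = 56.
Offset 9: leading byte 0x77 = 01110111 → 1-byte char #5 = 77.
Offset 10: leading byte 0xF3 = 11110011 → 4-byte char #6 = F3 98 9A 84.
Offset 14: leading byte 0xF4 = 11110100 → 4-byte char #7 = F4 82 A0 BB.
Offset 18: leading byte 0xEA = 11101010 → 3-byte char #8 = EA AC BC.
Offset 21: leading byte 0xF0 = 11110000 → 4-byte char #9 = F0 9A BD 9A.
Offset 25: leading byte 0xF0 = 11110000 → 4-byte char #10 = F0 9D 9D B7.
Leading byte 0xF0 = 11110000 matches 11110xxx → 4-byte sequence.
Byte 1: 0xF0 = 11110000, payload 000 (3 bits).
Byte 2: 0x9D = 10011101 (10xxxxxx ✓), payload 011101.
Byte 3: 0x9D = 10011101 (10xxxxxx ✓), payload 011101.
Byte 4: 0xB7 = 10110111 (10xxxxxx ✓), payload 110111.
Concatenate: 000011101011101110111 = 0x1D777 (21 bits → U+1D777).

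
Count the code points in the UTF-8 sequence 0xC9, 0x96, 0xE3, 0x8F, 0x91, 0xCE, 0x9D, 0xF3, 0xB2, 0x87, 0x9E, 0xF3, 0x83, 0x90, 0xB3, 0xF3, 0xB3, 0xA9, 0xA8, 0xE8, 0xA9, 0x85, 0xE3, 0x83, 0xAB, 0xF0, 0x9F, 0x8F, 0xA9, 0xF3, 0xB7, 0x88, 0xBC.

Byte at offset 0: 0xC9 = 11001001 → 2-byte char (#1). Advance 2.
Byte at offset 2: 0xE3 = 11100011 → 3-byte char (#2). Advance 3.
Byte at offset 5: 0xCE = 11001110 → 2-byte char (#3). Advance 2.
Byte at offset 7: 0xF3 = 11110011 → 4-byte char (#4). Advance 4.
Byte at offset 11: 0xF3 = 11110011 → 4-byte char (#5). Advance 4.
Byte at offset 15: 0xF3 = 11110011 → 4-byte char (#6). Advance 4.
Byte at offset 19: 0xE8 = 11101000 → 3-byte char (#7). Advance 3.
Byte at offset 22: 0xE3 = 11100011 → 3-byte char (#8). Advance 3.
Byte at offset 25: 0xF0 = 11110000 → 4-byte char (#9). Advance 4.
Byte at offset 29: 0xF3 = 11110011 → 4-byte char (#10). Advance 4.
Reached end at offset 33 after 10 code points.

10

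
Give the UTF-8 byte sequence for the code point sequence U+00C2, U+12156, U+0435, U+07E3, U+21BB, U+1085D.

C3 82 F0 92 85 96 D0 B5 DF A3 E2 86 BB F0 90 A1 9D

U+00C2: 2-byte form → C3 82.
U+12156: 4-byte form → F0 92 85 96.
U+0435: 2-byte form → D0 B5.
U+07E3: 2-byte form → DF A3.
U+21BB: 3-byte form → E2 86 BB.
U+1085D: 4-byte form → F0 90 A1 9D.
Concatenated (17 bytes): C3 82 F0 92 85 96 D0 B5 DF A3 E2 86 BB F0 90 A1 9D.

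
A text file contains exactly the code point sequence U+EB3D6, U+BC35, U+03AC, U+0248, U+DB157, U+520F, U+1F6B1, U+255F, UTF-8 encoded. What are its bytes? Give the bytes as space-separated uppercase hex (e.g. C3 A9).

F3 AB 8F 96 EB B0 B5 CE AC C9 88 F3 9B 85 97 E5 88 8F F0 9F 9A B1 E2 95 9F

U+EB3D6: 4-byte form → F3 AB 8F 96.
U+BC35: 3-byte form → EB B0 B5.
U+03AC: 2-byte form → CE AC.
U+0248: 2-byte form → C9 88.
U+DB157: 4-byte form → F3 9B 85 97.
U+520F: 3-byte form → E5 88 8F.
U+1F6B1: 4-byte form → F0 9F 9A B1.
U+255F: 3-byte form → E2 95 9F.
Concatenated (25 bytes): F3 AB 8F 96 EB B0 B5 CE AC C9 88 F3 9B 85 97 E5 88 8F F0 9F 9A B1 E2 95 9F.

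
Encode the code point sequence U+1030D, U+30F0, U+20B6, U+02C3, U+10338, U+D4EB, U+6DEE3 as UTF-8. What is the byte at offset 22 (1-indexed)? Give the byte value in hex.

1-indexed offset 22 is 0-indexed offset 21.
U+1030D → 4-byte form F0 90 8C 8D at offsets 0–3.
U+30F0 → 3-byte form E3 83 B0 at offsets 4–6.
U+20B6 → 3-byte form E2 82 B6 at offsets 7–9.
U+02C3 → 2-byte form CB 83 at offsets 10–11.
U+10338 → 4-byte form F0 90 8C B8 at offsets 12–15.
U+D4EB → 3-byte form ED 93 AB at offsets 16–18.
U+6DEE3 → 4-byte form F1 AD BB A3 at offsets 19–22.
Offset 21 falls in char 7's range; it's byte 3 of F1 AD BB A3 = 0xBB.

0xBB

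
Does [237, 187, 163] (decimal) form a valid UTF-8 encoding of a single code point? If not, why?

invalid (encodes a surrogate (U+D800–U+DFFF))

Structurally a 3-byte sequence; payload = 0xDEE3.
But 0xDEE3 is in U+D800–U+DFFF, the surrogate range. Surrogates are not Unicode scalar values and are forbidden in UTF-8.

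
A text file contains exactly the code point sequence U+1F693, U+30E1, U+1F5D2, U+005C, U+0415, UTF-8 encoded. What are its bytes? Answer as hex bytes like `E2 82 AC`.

U+1F693: 4-byte form → F0 9F 9A 93.
U+30E1: 3-byte form → E3 83 A1.
U+1F5D2: 4-byte form → F0 9F 97 92.
U+005C: 1-byte form → 5C.
U+0415: 2-byte form → D0 95.
Concatenated (14 bytes): F0 9F 9A 93 E3 83 A1 F0 9F 97 92 5C D0 95.

F0 9F 9A 93 E3 83 A1 F0 9F 97 92 5C D0 95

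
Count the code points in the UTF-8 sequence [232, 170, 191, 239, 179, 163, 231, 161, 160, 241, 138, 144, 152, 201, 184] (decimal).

Byte at offset 0: 0xE8 = 11101000 → 3-byte char (#1). Advance 3.
Byte at offset 3: 0xEF = 11101111 → 3-byte char (#2). Advance 3.
Byte at offset 6: 0xE7 = 11100111 → 3-byte char (#3). Advance 3.
Byte at offset 9: 0xF1 = 11110001 → 4-byte char (#4). Advance 4.
Byte at offset 13: 0xC9 = 11001001 → 2-byte char (#5). Advance 2.
Reached end at offset 15 after 5 code points.

5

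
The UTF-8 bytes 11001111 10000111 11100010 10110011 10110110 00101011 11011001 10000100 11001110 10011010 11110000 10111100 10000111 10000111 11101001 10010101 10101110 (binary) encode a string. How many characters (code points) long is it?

7

Byte at offset 0: 0xCF = 11001111 → 2-byte char (#1). Advance 2.
Byte at offset 2: 0xE2 = 11100010 → 3-byte char (#2). Advance 3.
Byte at offset 5: 0x2B = 00101011 → 1-byte char (#3). Advance 1.
Byte at offset 6: 0xD9 = 11011001 → 2-byte char (#4). Advance 2.
Byte at offset 8: 0xCE = 11001110 → 2-byte char (#5). Advance 2.
Byte at offset 10: 0xF0 = 11110000 → 4-byte char (#6). Advance 4.
Byte at offset 14: 0xE9 = 11101001 → 3-byte char (#7). Advance 3.
Reached end at offset 17 after 7 code points.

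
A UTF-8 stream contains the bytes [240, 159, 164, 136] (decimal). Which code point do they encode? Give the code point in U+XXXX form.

Leading byte 0xF0 = 11110000 matches 11110xxx → 4-byte sequence.
Byte 1: 0xF0 = 11110000, payload 000 (3 bits).
Byte 2: 0x9F = 10011111 (10xxxxxx ✓), payload 011111.
Byte 3: 0xA4 = 10100100 (10xxxxxx ✓), payload 100100.
Byte 4: 0x88 = 10001000 (10xxxxxx ✓), payload 001000.
Concatenate: 000011111100100001000 = 0x1F908 (21 bits → U+1F908).

U+1F908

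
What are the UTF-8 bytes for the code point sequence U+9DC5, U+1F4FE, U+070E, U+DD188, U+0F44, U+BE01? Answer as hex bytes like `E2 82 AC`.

U+9DC5: 3-byte form → E9 B7 85.
U+1F4FE: 4-byte form → F0 9F 93 BE.
U+070E: 2-byte form → DC 8E.
U+DD188: 4-byte form → F3 9D 86 88.
U+0F44: 3-byte form → E0 BD 84.
U+BE01: 3-byte form → EB B8 81.
Concatenated (19 bytes): E9 B7 85 F0 9F 93 BE DC 8E F3 9D 86 88 E0 BD 84 EB B8 81.

E9 B7 85 F0 9F 93 BE DC 8E F3 9D 86 88 E0 BD 84 EB B8 81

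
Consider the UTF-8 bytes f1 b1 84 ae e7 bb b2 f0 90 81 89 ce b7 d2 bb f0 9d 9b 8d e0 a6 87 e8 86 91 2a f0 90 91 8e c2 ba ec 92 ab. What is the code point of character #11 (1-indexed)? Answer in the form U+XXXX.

U+00BA

Offset 0: leading byte 0xF1 = 11110001 → 4-byte char #1 = F1 B1 84 AE.
Offset 4: leading byte 0xE7 = 11100111 → 3-byte char #2 = E7 BB B2.
Offset 7: leading byte 0xF0 = 11110000 → 4-byte char #3 = F0 90 81 89.
Offset 11: leading byte 0xCE = 11001110 → 2-byte char #4 = CE B7.
Offset 13: leading byte 0xD2 = 11010010 → 2-byte char #5 = D2 BB.
Offset 15: leading byte 0xF0 = 11110000 → 4-byte char #6 = F0 9D 9B 8D.
Offset 19: leading byte 0xE0 = 11100000 → 3-byte char #7 = E0 A6 87.
Offset 22: leading byte 0xE8 = 11101000 → 3-byte char #8 = E8 86 91.
Offset 25: leading byte 0x2A = 00101010 → 1-byte char #9 = 2A.
Offset 26: leading byte 0xF0 = 11110000 → 4-byte char #10 = F0 90 91 8E.
Offset 30: leading byte 0xC2 = 11000010 → 2-byte char #11 = C2 BA.
Leading byte 0xC2 = 11000010 matches 110xxxxx → 2-byte sequence.
Byte 1: 0xC2 = 11000010, payload 00010 (5 bits).
Byte 2: 0xBA = 10111010 (10xxxxxx ✓), payload 111010.
Concatenate: 00010111010 = 0xBA (11 bits → U+00BA).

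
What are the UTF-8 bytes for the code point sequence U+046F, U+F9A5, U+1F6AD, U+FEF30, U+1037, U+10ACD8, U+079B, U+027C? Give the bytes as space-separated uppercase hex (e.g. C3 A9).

D1 AF EF A6 A5 F0 9F 9A AD F3 BE BC B0 E1 80 B7 F4 8A B3 98 DE 9B C9 BC

U+046F: 2-byte form → D1 AF.
U+F9A5: 3-byte form → EF A6 A5.
U+1F6AD: 4-byte form → F0 9F 9A AD.
U+FEF30: 4-byte form → F3 BE BC B0.
U+1037: 3-byte form → E1 80 B7.
U+10ACD8: 4-byte form → F4 8A B3 98.
U+079B: 2-byte form → DE 9B.
U+027C: 2-byte form → C9 BC.
Concatenated (24 bytes): D1 AF EF A6 A5 F0 9F 9A AD F3 BE BC B0 E1 80 B7 F4 8A B3 98 DE 9B C9 BC.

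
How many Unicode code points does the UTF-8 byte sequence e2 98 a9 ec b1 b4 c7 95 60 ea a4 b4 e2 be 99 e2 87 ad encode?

7

Byte at offset 0: 0xE2 = 11100010 → 3-byte char (#1). Advance 3.
Byte at offset 3: 0xEC = 11101100 → 3-byte char (#2). Advance 3.
Byte at offset 6: 0xC7 = 11000111 → 2-byte char (#3). Advance 2.
Byte at offset 8: 0x60 = 01100000 → 1-byte char (#4). Advance 1.
Byte at offset 9: 0xEA = 11101010 → 3-byte char (#5). Advance 3.
Byte at offset 12: 0xE2 = 11100010 → 3-byte char (#6). Advance 3.
Byte at offset 15: 0xE2 = 11100010 → 3-byte char (#7). Advance 3.
Reached end at offset 18 after 7 code points.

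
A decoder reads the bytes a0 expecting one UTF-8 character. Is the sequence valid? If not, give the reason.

Byte 0xA0 = 10100000 has the form 10xxxxxx — a continuation byte — but there is no preceding leading byte.

invalid (continuation byte with no leading byte)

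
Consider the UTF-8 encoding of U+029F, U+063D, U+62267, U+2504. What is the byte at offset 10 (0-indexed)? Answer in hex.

U+029F → 2-byte form CA 9F at offsets 0–1.
U+063D → 2-byte form D8 BD at offsets 2–3.
U+62267 → 4-byte form F1 A2 89 A7 at offsets 4–7.
U+2504 → 3-byte form E2 94 84 at offsets 8–10.
Offset 10 falls in char 4's range; it's byte 3 of E2 94 84 = 0x84.

0x84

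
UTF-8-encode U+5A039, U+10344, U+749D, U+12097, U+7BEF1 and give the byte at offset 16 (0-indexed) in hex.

U+5A039 → 4-byte form F1 9A 80 B9 at offsets 0–3.
U+10344 → 4-byte form F0 90 8D 84 at offsets 4–7.
U+749D → 3-byte form E7 92 9D at offsets 8–10.
U+12097 → 4-byte form F0 92 82 97 at offsets 11–14.
U+7BEF1 → 4-byte form F1 BB BB B1 at offsets 15–18.
Offset 16 falls in char 5's range; it's byte 2 of F1 BB BB B1 = 0xBB.

0xBB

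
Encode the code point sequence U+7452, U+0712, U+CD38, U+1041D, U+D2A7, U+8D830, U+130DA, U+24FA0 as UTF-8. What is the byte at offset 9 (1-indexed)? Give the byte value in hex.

0xF0

1-indexed offset 9 is 0-indexed offset 8.
U+7452 → 3-byte form E7 91 92 at offsets 0–2.
U+0712 → 2-byte form DC 92 at offsets 3–4.
U+CD38 → 3-byte form EC B4 B8 at offsets 5–7.
U+1041D → 4-byte form F0 90 90 9D at offsets 8–11.
Offset 8 falls in char 4's range; it's byte 1 of F0 90 90 9D = 0xF0.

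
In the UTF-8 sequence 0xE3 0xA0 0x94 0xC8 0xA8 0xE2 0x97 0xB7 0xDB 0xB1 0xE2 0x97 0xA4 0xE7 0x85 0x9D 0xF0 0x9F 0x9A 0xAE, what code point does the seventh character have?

U+1F6AE

Offset 0: leading byte 0xE3 = 11100011 → 3-byte char #1 = E3 A0 94.
Offset 3: leading byte 0xC8 = 11001000 → 2-byte char #2 = C8 A8.
Offset 5: leading byte 0xE2 = 11100010 → 3-byte char #3 = E2 97 B7.
Offset 8: leading byte 0xDB = 11011011 → 2-byte char #4 = DB B1.
Offset 10: leading byte 0xE2 = 11100010 → 3-byte char #5 = E2 97 A4.
Offset 13: leading byte 0xE7 = 11100111 → 3-byte char #6 = E7 85 9D.
Offset 16: leading byte 0xF0 = 11110000 → 4-byte char #7 = F0 9F 9A AE.
Leading byte 0xF0 = 11110000 matches 11110xxx → 4-byte sequence.
Byte 1: 0xF0 = 11110000, payload 000 (3 bits).
Byte 2: 0x9F = 10011111 (10xxxxxx ✓), payload 011111.
Byte 3: 0x9A = 10011010 (10xxxxxx ✓), payload 011010.
Byte 4: 0xAE = 10101110 (10xxxxxx ✓), payload 101110.
Concatenate: 000011111011010101110 = 0x1F6AE (21 bits → U+1F6AE).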